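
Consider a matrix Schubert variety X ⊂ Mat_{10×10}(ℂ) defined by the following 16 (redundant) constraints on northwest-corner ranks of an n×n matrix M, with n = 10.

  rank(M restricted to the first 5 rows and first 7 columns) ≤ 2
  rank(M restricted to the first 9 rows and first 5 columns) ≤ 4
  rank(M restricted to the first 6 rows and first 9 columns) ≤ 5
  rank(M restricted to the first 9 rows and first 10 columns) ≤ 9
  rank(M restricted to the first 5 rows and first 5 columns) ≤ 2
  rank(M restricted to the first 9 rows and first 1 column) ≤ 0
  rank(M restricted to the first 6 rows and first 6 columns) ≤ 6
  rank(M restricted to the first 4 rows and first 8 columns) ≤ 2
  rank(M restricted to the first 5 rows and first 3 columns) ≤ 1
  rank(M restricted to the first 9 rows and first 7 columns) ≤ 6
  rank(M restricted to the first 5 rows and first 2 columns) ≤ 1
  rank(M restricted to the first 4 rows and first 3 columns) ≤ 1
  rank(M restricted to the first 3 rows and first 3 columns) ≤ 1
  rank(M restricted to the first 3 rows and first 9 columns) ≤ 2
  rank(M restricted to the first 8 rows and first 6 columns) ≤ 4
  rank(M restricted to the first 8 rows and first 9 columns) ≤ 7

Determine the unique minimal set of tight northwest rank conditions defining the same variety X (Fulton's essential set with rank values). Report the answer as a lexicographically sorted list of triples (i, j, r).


The tightest implied rank at each (i,j), from the 16 conditions:

  R[1]: 0, 1, 1, 1, 1, 1, 1, 1, 1, 1
  R[2]: 0, 1, 1, 2, 2, 2, 2, 2, 2, 2
  R[3]: 0, 1, 1, 2, 2, 2, 2, 2, 2, 3
  R[4]: 0, 1, 1, 2, 2, 2, 2, 2, 3, 4
  R[5]: 0, 1, 1, 2, 2, 2, 2, 3, 4, 5
  R[6]: 0, 1, 2, 3, 3, 3, 3, 4, 5, 6
  R[7]: 0, 1, 2, 3, 4, 4, 4, 5, 6, 7
  R[8]: 0, 1, 2, 3, 4, 4, 5, 6, 7, 8
  R[9]: 0, 1, 2, 3, 4, 5, 6, 7, 8, 9
  R[10]: 1, 2, 3, 4, 5, 6, 7, 8, 9, 10

giving w = (2, 4, 10, 9, 8, 3, 5, 7, 6, 1) via Δ²R.

D(w) has 26 cells with 6 SE-corners; essential set:

[(3, 9, 2), (4, 8, 2), (5, 3, 1), (5, 7, 2), (8, 6, 4), (9, 1, 0)]


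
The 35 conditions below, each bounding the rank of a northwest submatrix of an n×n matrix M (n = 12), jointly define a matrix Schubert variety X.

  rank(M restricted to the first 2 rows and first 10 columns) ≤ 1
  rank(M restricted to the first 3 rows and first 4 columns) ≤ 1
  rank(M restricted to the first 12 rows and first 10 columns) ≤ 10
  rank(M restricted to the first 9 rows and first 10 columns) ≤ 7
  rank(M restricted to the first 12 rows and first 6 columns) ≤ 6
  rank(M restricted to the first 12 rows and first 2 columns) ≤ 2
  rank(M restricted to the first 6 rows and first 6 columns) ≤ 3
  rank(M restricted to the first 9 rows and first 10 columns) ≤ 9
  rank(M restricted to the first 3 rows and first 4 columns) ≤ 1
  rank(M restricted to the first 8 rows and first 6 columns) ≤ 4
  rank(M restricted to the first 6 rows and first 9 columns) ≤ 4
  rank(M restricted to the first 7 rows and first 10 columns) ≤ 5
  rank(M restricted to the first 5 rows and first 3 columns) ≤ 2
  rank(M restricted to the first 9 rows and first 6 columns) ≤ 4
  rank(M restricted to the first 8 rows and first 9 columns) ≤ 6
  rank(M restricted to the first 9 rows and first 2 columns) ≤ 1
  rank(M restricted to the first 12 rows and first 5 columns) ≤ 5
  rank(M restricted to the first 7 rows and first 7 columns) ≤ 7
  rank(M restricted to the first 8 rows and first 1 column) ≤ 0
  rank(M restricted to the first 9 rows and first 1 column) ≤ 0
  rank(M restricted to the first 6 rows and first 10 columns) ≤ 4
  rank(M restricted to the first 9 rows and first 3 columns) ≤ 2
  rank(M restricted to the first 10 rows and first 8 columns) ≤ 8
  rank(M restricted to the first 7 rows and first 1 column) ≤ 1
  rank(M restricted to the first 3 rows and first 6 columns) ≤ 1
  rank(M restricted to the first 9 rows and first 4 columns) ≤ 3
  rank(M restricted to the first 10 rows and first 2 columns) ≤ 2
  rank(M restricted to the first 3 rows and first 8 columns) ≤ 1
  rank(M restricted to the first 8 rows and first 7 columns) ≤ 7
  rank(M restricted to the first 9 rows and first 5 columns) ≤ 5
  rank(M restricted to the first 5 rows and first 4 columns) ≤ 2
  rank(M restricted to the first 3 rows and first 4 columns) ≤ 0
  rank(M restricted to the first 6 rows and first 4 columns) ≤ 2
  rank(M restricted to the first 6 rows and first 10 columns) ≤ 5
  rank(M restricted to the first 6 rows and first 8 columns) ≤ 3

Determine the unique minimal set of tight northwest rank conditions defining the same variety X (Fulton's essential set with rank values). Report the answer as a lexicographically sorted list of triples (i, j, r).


Recovering R(i,j) via the rank-extension bound from the 35 conditions:

  i=1: 0, 0, 0, 0, 1, 1, 1, 1, 1, 1, 1, 1
  i=2: 0, 0, 0, 0, 1, 1, 1, 1, 1, 1, 2, 2
  i=3: 0, 0, 0, 0, 1, 1, 1, 1, 2, 2, 3, 3
  i=4: 0, 1, 1, 1, 2, 2, 2, 2, 3, 3, 4, 4
  i=5: 0, 1, 2, 2, 3, 3, 3, 3, 4, 4, 5, 5
  i=6: 0, 1, 2, 2, 3, 3, 3, 3, 4, 4, 5, 6
  i=7: 0, 1, 2, 3, 4, 4, 4, 4, 5, 5, 6, 7
  i=8: 0, 1, 2, 3, 4, 4, 5, 5, 6, 6, 7, 8
  i=9: 0, 1, 2, 3, 4, 4, 5, 6, 7, 7, 8, 9
  i=10: 1, 2, 3, 4, 5, 5, 6, 7, 8, 8, 9, 10
  i=11: 1, 2, 3, 4, 5, 6, 7, 8, 9, 9, 10, 11
  i=12: 1, 2, 3, 4, 5, 6, 7, 8, 9, 10, 11, 12

second differences of R give the permutation w = (5, 11, 9, 2, 3, 12, 4, 7, 8, 1, 6, 10).

Fulton essential set (8 of the 33 Rothe cells):

[(2, 10, 1), (3, 4, 0), (3, 8, 1), (6, 4, 2), (6, 8, 3), (6, 10, 4), (9, 1, 0), (9, 6, 4)]


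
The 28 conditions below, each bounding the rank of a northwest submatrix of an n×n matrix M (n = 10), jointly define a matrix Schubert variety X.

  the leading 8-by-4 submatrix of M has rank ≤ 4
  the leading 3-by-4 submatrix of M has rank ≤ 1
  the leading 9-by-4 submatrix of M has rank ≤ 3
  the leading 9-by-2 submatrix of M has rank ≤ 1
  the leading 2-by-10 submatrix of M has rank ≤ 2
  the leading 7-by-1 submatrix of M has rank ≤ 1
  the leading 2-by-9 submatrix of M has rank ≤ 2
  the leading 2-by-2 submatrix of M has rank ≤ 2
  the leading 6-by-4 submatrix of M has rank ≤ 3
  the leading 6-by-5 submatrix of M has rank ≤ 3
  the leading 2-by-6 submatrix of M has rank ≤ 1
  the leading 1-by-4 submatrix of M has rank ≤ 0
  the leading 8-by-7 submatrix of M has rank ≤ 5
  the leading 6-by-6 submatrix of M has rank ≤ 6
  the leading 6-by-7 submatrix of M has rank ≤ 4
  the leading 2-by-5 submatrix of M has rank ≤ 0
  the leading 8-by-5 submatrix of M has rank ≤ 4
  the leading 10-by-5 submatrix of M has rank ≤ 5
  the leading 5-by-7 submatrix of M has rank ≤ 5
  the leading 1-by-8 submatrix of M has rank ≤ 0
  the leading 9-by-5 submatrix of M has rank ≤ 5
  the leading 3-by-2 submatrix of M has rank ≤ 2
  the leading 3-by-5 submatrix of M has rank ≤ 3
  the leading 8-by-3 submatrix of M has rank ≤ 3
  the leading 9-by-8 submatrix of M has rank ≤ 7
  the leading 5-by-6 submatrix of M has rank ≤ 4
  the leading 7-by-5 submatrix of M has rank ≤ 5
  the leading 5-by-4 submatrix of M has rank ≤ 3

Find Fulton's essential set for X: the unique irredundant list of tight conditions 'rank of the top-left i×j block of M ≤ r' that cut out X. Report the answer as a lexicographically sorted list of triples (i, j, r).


Computing R[i][j] = min implied NW-rank bound (n=10, 28 conditions):

  R[1]: 0, 0, 0, 0, 0, 0, 0, 0, 1, 1
  R[2]: 0, 0, 0, 0, 0, 1, 1, 1, 2, 2
  R[3]: 1, 1, 1, 1, 1, 2, 2, 2, 3, 3
  R[4]: 1, 1, 2, 2, 2, 3, 3, 3, 4, 4
  R[5]: 1, 1, 2, 3, 3, 4, 4, 4, 5, 5
  R[6]: 1, 1, 2, 3, 3, 4, 4, 5, 6, 6
  R[7]: 1, 1, 2, 3, 4, 5, 5, 6, 7, 7
  R[8]: 1, 1, 2, 3, 4, 5, 5, 6, 7, 8
  R[9]: 1, 1, 2, 3, 4, 5, 6, 7, 8, 9
  R[10]: 1, 2, 3, 4, 5, 6, 7, 8, 9, 10

the unique w with this rank table is (9, 6, 1, 3, 4, 8, 5, 10, 7, 2).

Rothe diagram D(w) (22 cells), 6 SE-corners (essential conditions):

[(1, 8, 0), (2, 5, 0), (6, 5, 3), (6, 7, 4), (8, 7, 5), (9, 2, 1)]


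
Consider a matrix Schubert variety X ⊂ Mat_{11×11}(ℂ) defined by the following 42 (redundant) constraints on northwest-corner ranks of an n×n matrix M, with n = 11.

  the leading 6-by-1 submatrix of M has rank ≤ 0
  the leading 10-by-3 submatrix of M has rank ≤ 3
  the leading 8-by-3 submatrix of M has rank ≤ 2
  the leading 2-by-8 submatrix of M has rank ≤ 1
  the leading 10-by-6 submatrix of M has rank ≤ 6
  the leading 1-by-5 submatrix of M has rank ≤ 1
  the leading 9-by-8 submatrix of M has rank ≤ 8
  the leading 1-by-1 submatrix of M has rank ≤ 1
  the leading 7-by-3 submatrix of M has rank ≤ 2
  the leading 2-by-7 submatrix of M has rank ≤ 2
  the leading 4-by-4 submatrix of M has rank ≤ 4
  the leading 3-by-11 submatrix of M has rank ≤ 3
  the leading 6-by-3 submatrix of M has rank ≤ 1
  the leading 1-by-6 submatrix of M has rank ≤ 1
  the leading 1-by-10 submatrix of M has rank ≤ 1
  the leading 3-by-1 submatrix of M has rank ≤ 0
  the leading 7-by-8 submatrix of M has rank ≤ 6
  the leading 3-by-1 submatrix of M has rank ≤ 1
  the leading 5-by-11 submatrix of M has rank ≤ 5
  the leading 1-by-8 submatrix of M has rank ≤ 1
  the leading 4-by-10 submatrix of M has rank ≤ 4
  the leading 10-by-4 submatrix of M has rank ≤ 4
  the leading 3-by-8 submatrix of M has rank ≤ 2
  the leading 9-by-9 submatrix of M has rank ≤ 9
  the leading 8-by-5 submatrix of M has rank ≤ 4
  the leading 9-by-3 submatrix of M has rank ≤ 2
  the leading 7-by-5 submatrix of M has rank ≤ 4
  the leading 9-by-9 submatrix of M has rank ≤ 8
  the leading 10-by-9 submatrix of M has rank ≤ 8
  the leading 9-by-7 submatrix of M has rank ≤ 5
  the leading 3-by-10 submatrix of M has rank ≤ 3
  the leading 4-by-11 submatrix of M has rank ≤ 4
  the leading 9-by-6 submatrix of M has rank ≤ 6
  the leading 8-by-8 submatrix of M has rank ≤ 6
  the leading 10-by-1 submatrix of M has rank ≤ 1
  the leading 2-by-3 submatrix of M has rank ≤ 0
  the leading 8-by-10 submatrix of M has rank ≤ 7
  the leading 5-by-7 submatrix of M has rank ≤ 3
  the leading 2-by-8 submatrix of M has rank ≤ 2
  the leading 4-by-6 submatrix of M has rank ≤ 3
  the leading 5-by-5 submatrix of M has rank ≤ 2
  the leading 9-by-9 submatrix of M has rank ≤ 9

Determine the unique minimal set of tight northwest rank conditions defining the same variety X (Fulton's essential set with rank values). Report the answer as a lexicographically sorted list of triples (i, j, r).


Reconstructing r_w from the 42 given conditions:

  row 1: 0 | 0 | 0 | 1 | 1 | 1 | 1 | 1 | 1 | 1 | 1
  row 2: 0 | 0 | 0 | 1 | 1 | 1 | 1 | 1 | 2 | 2 | 2
  row 3: 0 | 1 | 1 | 2 | 2 | 2 | 2 | 2 | 3 | 3 | 3
  row 4: 0 | 1 | 1 | 2 | 2 | 3 | 3 | 3 | 4 | 4 | 4
  row 5: 0 | 1 | 1 | 2 | 2 | 3 | 3 | 4 | 5 | 5 | 5
  row 6: 0 | 1 | 1 | 2 | 3 | 4 | 4 | 5 | 6 | 6 | 6
  row 7: 1 | 2 | 2 | 3 | 4 | 5 | 5 | 6 | 7 | 7 | 7
  row 8: 1 | 2 | 2 | 3 | 4 | 5 | 5 | 6 | 7 | 7 | 8
  row 9: 1 | 2 | 2 | 3 | 4 | 5 | 5 | 6 | 7 | 8 | 9
  row 10: 1 | 2 | 3 | 4 | 5 | 6 | 6 | 7 | 8 | 9 | 10
  row 11: 1 | 2 | 3 | 4 | 5 | 6 | 7 | 8 | 9 | 10 | 11

reading off 1-entries of Δ²R: w = (4, 9, 2, 6, 8, 5, 1, 11, 10, 3, 7).

Rothe diagram D(w) (25 cells), 9 SE-corners (essential conditions):

[(2, 3, 0), (2, 8, 1), (5, 5, 2), (5, 7, 3), (6, 1, 0), (6, 3, 1), (8, 10, 7), (9, 3, 2), (9, 7, 5)]


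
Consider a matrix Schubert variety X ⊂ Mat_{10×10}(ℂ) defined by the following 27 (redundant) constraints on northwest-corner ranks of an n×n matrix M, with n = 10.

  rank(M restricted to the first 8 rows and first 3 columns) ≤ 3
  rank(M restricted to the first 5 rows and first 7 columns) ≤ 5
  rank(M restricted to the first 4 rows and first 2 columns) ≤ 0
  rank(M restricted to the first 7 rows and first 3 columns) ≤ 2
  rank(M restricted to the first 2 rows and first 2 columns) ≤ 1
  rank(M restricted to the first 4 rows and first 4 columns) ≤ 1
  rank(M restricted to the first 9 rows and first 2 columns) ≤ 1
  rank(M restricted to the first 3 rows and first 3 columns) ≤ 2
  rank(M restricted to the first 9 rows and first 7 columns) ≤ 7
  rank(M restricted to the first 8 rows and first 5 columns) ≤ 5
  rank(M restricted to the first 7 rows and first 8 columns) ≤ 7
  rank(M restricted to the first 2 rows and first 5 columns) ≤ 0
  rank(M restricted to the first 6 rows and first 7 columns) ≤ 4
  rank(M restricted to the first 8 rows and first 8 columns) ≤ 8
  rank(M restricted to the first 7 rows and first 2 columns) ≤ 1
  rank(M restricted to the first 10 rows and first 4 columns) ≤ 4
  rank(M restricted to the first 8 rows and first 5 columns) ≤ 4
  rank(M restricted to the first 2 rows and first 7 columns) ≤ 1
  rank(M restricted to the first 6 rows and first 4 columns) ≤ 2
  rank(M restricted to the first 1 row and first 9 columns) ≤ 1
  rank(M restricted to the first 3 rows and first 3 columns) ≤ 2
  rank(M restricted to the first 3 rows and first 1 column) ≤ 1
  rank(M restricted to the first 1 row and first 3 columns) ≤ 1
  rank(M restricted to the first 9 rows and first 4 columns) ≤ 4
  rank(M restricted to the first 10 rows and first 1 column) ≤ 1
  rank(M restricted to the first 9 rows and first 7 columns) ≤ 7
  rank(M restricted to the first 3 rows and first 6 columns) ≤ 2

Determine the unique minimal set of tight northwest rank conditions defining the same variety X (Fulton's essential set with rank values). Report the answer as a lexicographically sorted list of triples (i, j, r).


Computing R[i][j] = min implied NW-rank bound (n=10, 27 conditions):

  R[1]: 0 0 0 0 0 1 1 1 1 1
  R[2]: 0 0 0 0 0 1 1 2 2 2
  R[3]: 0 0 1 1 1 2 2 3 3 3
  R[4]: 0 0 1 1 2 3 3 4 4 4
  R[5]: 1 1 2 2 3 4 4 5 5 5
  R[6]: 1 1 2 2 3 4 4 5 6 6
  R[7]: 1 1 2 3 4 5 5 6 7 7
  R[8]: 1 1 2 3 4 5 6 7 8 8
  R[9]: 1 1 2 3 4 5 6 7 8 9
  R[10]: 1 2 3 4 5 6 7 8 9 10

hence w(1..10) = (6, 8, 3, 5, 1, 9, 4, 7, 10, 2).

Fulton essential set (7 of the 22 Rothe cells):

[(2, 5, 0), (2, 7, 1), (4, 2, 0), (4, 4, 1), (6, 4, 2), (6, 7, 4), (9, 2, 1)]


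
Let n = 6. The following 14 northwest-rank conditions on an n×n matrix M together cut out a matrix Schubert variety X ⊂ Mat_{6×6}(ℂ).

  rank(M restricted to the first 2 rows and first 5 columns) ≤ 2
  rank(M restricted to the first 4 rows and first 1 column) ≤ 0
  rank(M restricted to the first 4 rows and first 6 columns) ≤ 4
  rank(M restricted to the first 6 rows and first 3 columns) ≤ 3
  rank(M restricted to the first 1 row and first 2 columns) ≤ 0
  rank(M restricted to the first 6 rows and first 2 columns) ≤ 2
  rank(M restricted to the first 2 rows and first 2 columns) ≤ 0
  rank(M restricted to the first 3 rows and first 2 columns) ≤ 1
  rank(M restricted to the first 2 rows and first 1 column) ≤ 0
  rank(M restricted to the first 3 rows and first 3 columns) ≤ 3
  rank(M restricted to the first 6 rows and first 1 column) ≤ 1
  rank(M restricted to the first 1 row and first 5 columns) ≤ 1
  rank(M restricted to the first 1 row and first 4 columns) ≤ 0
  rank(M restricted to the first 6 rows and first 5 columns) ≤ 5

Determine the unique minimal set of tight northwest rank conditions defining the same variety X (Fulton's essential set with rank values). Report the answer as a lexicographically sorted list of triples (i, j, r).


The tightest implied rank at each (i,j), from the 14 conditions:

  R[1]: 0, 0, 0, 0, 1, 1
  R[2]: 0, 0, 1, 1, 2, 2
  R[3]: 0, 1, 2, 2, 3, 3
  R[4]: 0, 1, 2, 3, 4, 4
  R[5]: 1, 2, 3, 4, 5, 5
  R[6]: 1, 2, 3, 4, 5, 6

so w = (5, 3, 2, 4, 1, 6).

D(w) has 8 cells with 3 SE-corners; essential set:

[(1, 4, 0), (2, 2, 0), (4, 1, 0)]


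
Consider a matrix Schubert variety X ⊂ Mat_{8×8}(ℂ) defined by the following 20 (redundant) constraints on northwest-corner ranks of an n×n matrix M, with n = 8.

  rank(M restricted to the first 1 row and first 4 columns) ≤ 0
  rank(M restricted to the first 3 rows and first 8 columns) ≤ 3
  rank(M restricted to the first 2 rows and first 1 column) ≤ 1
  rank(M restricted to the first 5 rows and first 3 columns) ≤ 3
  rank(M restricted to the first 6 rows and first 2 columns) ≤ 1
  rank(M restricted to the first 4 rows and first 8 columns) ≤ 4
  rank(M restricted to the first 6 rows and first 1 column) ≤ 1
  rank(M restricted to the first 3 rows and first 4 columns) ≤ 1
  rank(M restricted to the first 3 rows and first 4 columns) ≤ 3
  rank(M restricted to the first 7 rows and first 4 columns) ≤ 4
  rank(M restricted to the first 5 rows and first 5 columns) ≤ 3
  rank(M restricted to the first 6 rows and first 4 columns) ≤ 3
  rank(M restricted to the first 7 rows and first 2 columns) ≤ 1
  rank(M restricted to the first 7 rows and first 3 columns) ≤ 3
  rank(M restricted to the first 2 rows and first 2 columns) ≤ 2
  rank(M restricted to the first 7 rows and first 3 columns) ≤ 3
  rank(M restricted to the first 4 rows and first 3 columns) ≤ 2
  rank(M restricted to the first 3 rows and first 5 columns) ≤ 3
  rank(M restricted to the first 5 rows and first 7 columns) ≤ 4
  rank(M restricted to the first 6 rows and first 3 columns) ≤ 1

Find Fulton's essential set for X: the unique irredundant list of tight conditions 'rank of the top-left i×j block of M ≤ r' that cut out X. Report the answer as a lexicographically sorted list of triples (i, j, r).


Recovering R(i,j) via the rank-extension bound from the 20 conditions:

  0  0  0  0  1  1  1  1
  1  1  1  1  2  2  2  2
  1  1  1  1  2  3  3  3
  1  1  1  2  3  4  4  4
  1  1  1  2  3  4  4  5
  1  1  1  2  3  4  5  6
  1  1  2  3  4  5  6  7
  1  2  3  4  5  6  7  8

the unique w with this rank table is (5, 1, 6, 4, 8, 7, 3, 2).

ℓ(w)=15; the 5 essential cells (i,j,r):

[(1, 4, 0), (3, 4, 1), (5, 7, 4), (6, 3, 1), (7, 2, 1)]


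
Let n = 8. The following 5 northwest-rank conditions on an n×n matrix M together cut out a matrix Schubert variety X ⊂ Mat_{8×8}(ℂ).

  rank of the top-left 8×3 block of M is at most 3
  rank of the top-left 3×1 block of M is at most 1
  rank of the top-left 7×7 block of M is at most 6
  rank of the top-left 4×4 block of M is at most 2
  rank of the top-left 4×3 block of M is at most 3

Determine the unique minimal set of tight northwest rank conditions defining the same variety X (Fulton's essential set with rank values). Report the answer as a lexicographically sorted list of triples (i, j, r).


Computing R[i][j] = min implied NW-rank bound (n=8, 5 conditions):

  1  1  1  1  1  1  1  1
  1  2  2  2  2  2  2  2
  1  2  2  2  3  3  3  3
  1  2  2  2  3  4  4  4
  1  2  3  3  4  5  5  5
  1  2  3  4  5  6  6  6
  1  2  3  4  5  6  6  7
  1  2  3  4  5  6  7  8

hence w(1..8) = (1, 2, 5, 6, 3, 4, 8, 7).

Rothe diagram D(w) (5 cells), 2 SE-corners (essential conditions):

[(4, 4, 2), (7, 7, 6)]


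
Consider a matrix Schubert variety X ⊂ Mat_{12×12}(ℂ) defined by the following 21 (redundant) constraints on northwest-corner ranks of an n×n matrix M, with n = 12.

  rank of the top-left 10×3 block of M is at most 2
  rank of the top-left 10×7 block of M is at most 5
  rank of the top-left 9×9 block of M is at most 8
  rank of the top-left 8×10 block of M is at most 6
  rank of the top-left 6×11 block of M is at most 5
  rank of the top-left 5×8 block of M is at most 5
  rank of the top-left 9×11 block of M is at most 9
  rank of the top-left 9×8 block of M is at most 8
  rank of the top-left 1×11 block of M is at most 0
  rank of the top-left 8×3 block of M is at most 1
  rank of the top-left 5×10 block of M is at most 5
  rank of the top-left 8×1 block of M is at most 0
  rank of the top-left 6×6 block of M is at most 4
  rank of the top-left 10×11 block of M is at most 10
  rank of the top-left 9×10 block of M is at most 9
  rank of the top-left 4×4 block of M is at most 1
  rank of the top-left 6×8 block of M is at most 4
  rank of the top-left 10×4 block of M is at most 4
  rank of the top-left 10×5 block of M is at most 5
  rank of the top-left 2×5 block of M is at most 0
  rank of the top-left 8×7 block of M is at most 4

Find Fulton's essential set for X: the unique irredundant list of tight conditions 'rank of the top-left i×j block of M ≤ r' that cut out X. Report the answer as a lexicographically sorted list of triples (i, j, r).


Reconstructing r_w from the 21 given conditions:

  0, 0, 0, 0, 0, 0, 0, 0, 0, 0, 0, 1
  0, 0, 0, 0, 0, 1, 1, 1, 1, 1, 1, 2
  0, 1, 1, 1, 1, 2, 2, 2, 2, 2, 2, 3
  0, 1, 1, 1, 2, 3, 3, 3, 3, 3, 3, 4
  0, 1, 1, 2, 3, 4, 4, 4, 4, 4, 4, 5
  0, 1, 1, 2, 3, 4, 4, 4, 5, 5, 5, 6
  0, 1, 1, 2, 3, 4, 4, 5, 6, 6, 6, 7
  0, 1, 1, 2, 3, 4, 4, 5, 6, 6, 7, 8
  1, 2, 2, 3, 4, 5, 5, 6, 7, 7, 8, 9
  1, 2, 2, 3, 4, 5, 5, 6, 7, 8, 9, 10
  1, 2, 3, 4, 5, 6, 6, 7, 8, 9, 10, 11
  1, 2, 3, 4, 5, 6, 7, 8, 9, 10, 11, 12

the unique w with this rank table is (12, 6, 2, 5, 4, 9, 8, 11, 1, 10, 3, 7).

ℓ(w)=35; the 10 essential cells (i,j,r):

[(1, 11, 0), (2, 5, 0), (4, 4, 1), (6, 8, 4), (8, 1, 0), (8, 3, 1), (8, 7, 4), (8, 10, 6), (10, 3, 2), (10, 7, 5)]


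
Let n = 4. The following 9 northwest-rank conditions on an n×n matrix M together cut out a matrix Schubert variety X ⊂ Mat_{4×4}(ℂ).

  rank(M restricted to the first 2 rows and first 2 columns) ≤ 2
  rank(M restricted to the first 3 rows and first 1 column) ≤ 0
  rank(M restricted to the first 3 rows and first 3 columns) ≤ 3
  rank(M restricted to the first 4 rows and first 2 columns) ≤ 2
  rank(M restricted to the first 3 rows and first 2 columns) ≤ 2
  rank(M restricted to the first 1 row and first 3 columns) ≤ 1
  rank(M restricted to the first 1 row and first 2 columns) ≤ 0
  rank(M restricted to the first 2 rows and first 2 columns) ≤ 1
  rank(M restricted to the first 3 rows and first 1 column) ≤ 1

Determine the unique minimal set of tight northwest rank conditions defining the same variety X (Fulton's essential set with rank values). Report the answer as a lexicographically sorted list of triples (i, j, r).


The tightest implied rank at each (i,j), from the 9 conditions:

  0  0  1  1
  0  1  2  2
  0  1  2  3
  1  2  3  4

giving w = (3, 2, 4, 1) via Δ²R.

Rothe diagram D(w) (4 cells), 2 SE-corners (essential conditions):

[(1, 2, 0), (3, 1, 0)]


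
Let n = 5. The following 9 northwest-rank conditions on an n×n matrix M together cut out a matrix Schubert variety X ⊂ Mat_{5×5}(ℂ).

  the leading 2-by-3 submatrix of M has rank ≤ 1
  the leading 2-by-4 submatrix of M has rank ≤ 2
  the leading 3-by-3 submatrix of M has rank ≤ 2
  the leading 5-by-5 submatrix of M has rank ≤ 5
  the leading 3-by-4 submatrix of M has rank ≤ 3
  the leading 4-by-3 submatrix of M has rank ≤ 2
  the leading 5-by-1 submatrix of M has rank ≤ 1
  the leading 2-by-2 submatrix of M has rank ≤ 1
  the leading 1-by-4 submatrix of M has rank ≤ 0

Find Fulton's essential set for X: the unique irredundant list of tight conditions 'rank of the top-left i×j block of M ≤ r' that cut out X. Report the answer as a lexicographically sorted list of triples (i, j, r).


Rank table r_w(5×5) implied by the 9 constraints:

  R[1]: 0, 0, 0, 0, 1
  R[2]: 1, 1, 1, 1, 2
  R[3]: 1, 2, 2, 2, 3
  R[4]: 1, 2, 2, 3, 4
  R[5]: 1, 2, 3, 4, 5

second differences of R give the permutation w = (5, 1, 2, 4, 3).

Fulton essential set (2 of the 5 Rothe cells):

[(1, 4, 0), (4, 3, 2)]


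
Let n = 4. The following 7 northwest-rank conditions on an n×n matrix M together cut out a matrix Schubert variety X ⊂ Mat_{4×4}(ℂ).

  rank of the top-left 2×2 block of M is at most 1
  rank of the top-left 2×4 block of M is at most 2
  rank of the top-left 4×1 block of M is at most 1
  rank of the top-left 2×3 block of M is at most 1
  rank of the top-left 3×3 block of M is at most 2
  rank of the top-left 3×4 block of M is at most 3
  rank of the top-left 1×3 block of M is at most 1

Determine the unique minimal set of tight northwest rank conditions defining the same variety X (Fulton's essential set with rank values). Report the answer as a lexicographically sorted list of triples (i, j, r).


Rank table r_w(4×4) implied by the 7 constraints:

  i=1: 1, 1, 1, 1
  i=2: 1, 1, 1, 2
  i=3: 1, 2, 2, 3
  i=4: 1, 2, 3, 4

the unique w with this rank table is (1, 4, 2, 3).

ℓ(w)=2; the 1 essential cell (i,j,r):

[(2, 3, 1)]


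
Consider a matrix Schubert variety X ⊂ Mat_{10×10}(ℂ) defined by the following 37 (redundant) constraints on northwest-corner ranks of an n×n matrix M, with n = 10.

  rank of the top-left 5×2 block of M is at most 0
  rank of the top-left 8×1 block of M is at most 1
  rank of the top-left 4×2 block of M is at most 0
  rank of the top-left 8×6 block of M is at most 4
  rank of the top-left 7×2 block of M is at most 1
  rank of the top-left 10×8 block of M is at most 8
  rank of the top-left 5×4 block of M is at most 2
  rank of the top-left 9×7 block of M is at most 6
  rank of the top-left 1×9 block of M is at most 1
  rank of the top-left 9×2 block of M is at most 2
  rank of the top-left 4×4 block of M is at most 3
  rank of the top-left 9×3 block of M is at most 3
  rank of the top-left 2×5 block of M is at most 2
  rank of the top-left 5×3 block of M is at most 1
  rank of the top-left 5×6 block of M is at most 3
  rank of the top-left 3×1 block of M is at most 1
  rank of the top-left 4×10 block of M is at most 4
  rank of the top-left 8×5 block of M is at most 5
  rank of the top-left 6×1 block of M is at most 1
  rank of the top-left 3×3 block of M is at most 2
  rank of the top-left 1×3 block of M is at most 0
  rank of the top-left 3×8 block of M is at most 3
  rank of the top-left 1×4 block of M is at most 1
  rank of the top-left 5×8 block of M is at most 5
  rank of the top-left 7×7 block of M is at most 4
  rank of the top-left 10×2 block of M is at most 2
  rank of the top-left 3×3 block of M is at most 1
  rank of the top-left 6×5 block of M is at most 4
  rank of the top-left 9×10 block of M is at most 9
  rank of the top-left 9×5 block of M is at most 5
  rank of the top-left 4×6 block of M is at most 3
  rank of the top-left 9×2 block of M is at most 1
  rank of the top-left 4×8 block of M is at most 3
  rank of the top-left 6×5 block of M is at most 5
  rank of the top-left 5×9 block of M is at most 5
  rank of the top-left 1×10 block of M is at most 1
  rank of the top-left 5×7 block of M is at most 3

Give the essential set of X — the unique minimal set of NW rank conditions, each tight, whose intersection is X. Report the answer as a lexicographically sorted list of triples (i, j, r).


Propagating the 37 rank bounds to every northwest block:

  row 1: 0 0 0 1 1 1 1 1 1 1
  row 2: 0 0 1 2 2 2 2 2 2 2
  row 3: 0 0 1 2 3 3 3 3 3 3
  row 4: 0 0 1 2 3 3 3 3 4 4
  row 5: 0 0 1 2 3 3 3 4 5 5
  row 6: 1 1 2 3 4 4 4 5 6 6
  row 7: 1 1 2 3 4 4 4 5 6 7
  row 8: 1 1 2 3 4 4 5 6 7 8
  row 9: 1 1 2 3 4 5 6 7 8 9
  row 10: 1 2 3 4 5 6 7 8 9 10

hence w(1..10) = (4, 3, 5, 9, 8, 1, 10, 7, 6, 2).

D(w) has 22 cells with 7 SE-corners; essential set:

[(1, 3, 0), (4, 8, 3), (5, 2, 0), (5, 7, 3), (7, 7, 4), (8, 6, 4), (9, 2, 1)]


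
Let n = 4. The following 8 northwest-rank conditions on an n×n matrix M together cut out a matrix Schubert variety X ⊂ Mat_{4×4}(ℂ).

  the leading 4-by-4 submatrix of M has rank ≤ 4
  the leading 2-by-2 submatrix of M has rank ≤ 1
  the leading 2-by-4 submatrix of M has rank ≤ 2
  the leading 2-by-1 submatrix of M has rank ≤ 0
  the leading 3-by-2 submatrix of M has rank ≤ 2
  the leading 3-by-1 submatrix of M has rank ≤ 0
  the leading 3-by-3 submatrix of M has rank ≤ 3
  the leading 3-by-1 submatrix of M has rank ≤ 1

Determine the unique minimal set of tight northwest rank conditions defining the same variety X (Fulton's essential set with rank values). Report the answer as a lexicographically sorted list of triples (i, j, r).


Propagating the 8 rank bounds to every northwest block:

  row 1: 0, 1, 1, 1
  row 2: 0, 1, 2, 2
  row 3: 0, 1, 2, 3
  row 4: 1, 2, 3, 4

giving w = (2, 3, 4, 1) via Δ²R.

1 SE-corner of the 3-cell Rothe diagram gives Ess(w):

[(3, 1, 0)]


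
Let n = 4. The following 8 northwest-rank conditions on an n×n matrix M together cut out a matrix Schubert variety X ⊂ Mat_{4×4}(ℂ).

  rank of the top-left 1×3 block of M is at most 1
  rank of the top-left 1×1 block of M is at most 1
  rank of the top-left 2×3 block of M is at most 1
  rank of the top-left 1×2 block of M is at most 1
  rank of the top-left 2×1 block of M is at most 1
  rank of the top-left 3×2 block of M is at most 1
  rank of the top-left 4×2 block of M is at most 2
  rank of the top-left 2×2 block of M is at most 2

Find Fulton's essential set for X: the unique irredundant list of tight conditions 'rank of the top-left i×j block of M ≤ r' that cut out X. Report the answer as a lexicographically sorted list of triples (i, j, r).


The tightest implied rank at each (i,j), from the 8 conditions:

  R[1]: 1, 1, 1, 1
  R[2]: 1, 1, 1, 2
  R[3]: 1, 1, 2, 3
  R[4]: 1, 2, 3, 4

second differences of R give the permutation w = (1, 4, 3, 2).

Fulton essential set (2 of the 3 Rothe cells):

[(2, 3, 1), (3, 2, 1)]


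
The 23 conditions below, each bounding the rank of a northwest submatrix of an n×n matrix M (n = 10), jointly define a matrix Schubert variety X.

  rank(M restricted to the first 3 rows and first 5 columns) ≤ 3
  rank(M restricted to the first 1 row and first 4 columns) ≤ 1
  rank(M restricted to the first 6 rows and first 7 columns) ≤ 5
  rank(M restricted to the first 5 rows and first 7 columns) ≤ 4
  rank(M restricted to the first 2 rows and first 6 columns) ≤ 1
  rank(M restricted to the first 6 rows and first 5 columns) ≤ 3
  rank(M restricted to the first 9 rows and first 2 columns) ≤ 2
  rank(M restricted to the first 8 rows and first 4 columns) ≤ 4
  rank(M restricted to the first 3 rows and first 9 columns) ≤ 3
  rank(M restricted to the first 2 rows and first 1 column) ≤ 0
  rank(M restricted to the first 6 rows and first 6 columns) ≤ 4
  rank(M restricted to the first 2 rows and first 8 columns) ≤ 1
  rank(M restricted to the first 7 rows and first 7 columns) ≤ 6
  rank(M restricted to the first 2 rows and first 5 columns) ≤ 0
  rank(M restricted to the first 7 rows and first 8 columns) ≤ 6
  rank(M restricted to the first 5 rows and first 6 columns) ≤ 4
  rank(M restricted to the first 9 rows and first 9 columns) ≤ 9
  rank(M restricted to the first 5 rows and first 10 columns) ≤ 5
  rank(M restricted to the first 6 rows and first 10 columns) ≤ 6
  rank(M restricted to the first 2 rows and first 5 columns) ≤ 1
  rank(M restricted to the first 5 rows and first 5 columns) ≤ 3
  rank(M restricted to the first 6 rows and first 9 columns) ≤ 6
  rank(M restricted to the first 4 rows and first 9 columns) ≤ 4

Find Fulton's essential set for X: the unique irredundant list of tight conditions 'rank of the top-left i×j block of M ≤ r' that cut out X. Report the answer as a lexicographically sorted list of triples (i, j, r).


Computing R[i][j] = min implied NW-rank bound (n=10, 23 conditions):

  R[1]: 0, 0, 0, 0, 0, 1, 1, 1, 1, 1
  R[2]: 0, 0, 0, 0, 0, 1, 1, 1, 2, 2
  R[3]: 1, 1, 1, 1, 1, 2, 2, 2, 3, 3
  R[4]: 1, 2, 2, 2, 2, 3, 3, 3, 4, 4
  R[5]: 1, 2, 3, 3, 3, 4, 4, 4, 5, 5
  R[6]: 1, 2, 3, 3, 3, 4, 5, 5, 6, 6
  R[7]: 1, 2, 3, 4, 4, 5, 6, 6, 7, 7
  R[8]: 1, 2, 3, 4, 5, 6, 7, 7, 8, 8
  R[9]: 1, 2, 3, 4, 5, 6, 7, 8, 9, 9
  R[10]: 1, 2, 3, 4, 5, 6, 7, 8, 9, 10

reading off 1-entries of Δ²R: w = (6, 9, 1, 2, 3, 7, 4, 5, 8, 10).

D(w) has 14 cells with 3 SE-corners; essential set:

[(2, 5, 0), (2, 8, 1), (6, 5, 3)]


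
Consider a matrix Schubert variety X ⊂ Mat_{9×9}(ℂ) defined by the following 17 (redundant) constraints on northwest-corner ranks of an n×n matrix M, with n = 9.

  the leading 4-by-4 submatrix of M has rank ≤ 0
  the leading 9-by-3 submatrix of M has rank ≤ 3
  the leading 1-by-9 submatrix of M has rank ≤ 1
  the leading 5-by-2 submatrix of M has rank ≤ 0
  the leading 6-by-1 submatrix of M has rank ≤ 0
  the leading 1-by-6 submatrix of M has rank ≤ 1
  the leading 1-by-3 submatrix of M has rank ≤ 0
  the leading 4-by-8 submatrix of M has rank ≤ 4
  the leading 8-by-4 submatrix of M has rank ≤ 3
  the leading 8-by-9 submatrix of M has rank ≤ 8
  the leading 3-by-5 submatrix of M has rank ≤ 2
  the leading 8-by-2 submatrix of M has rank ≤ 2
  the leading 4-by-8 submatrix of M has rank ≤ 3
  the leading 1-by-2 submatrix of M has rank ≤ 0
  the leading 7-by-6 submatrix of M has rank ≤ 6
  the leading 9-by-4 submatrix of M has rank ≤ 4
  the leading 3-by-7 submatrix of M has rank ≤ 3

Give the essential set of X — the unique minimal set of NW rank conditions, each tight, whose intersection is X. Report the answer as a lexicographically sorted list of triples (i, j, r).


Recovering R(i,j) via the rank-extension bound from the 17 conditions:

  R[1]: 0 | 0 | 0 | 0 | 1 | 1 | 1 | 1 | 1
  R[2]: 0 | 0 | 0 | 0 | 1 | 2 | 2 | 2 | 2
  R[3]: 0 | 0 | 0 | 0 | 1 | 2 | 3 | 3 | 3
  R[4]: 0 | 0 | 0 | 0 | 1 | 2 | 3 | 3 | 4
  R[5]: 0 | 0 | 1 | 1 | 2 | 3 | 4 | 4 | 5
  R[6]: 0 | 1 | 2 | 2 | 3 | 4 | 5 | 5 | 6
  R[7]: 1 | 2 | 3 | 3 | 4 | 5 | 6 | 6 | 7
  R[8]: 1 | 2 | 3 | 3 | 4 | 5 | 6 | 7 | 8
  R[9]: 1 | 2 | 3 | 4 | 5 | 6 | 7 | 8 | 9

so w = (5, 6, 7, 9, 3, 2, 1, 8, 4).

ℓ(w)=21; the 5 essential cells (i,j,r):

[(4, 4, 0), (4, 8, 3), (5, 2, 0), (6, 1, 0), (8, 4, 3)]


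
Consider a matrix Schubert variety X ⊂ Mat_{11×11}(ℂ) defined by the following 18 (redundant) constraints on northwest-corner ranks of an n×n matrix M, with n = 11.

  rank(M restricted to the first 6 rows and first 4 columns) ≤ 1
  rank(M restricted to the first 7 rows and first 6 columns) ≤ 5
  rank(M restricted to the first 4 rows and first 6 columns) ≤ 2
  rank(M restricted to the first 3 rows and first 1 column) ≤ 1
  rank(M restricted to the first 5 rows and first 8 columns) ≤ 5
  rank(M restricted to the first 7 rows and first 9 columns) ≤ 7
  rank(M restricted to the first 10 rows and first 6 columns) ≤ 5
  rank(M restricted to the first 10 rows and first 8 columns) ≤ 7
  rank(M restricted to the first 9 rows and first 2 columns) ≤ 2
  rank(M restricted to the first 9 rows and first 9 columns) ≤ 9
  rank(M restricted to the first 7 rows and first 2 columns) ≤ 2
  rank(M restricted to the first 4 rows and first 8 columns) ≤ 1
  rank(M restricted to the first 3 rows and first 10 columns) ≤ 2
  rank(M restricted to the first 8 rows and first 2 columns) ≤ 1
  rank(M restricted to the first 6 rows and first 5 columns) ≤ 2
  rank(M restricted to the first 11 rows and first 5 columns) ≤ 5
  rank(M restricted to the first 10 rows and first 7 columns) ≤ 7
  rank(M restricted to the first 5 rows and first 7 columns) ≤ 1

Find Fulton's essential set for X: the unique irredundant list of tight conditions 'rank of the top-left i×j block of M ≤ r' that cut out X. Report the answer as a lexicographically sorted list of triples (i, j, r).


Rank table r_w(11×11) implied by the 18 constraints:

  row 1: 1  1  1  1  1  1  1  1  1  1  1
  row 2: 1  1  1  1  1  1  1  1  2  2  2
  row 3: 1  1  1  1  1  1  1  1  2  2  3
  row 4: 1  1  1  1  1  1  1  1  2  3  4
  row 5: 1  1  1  1  1  1  1  2  3  4  5
  row 6: 1  1  1  1  2  2  2  3  4  5  6
  row 7: 1  1  2  2  3  3  3  4  5  6  7
  row 8: 1  1  2  3  4  4  4  5  6  7  8
  row 9: 1  2  3  4  5  5  5  6  7  8  9
  row 10: 1  2  3  4  5  5  6  7  8  9  10
  row 11: 1  2  3  4  5  6  7  8  9  10  11

hence w(1..11) = (1, 9, 11, 10, 8, 5, 3, 4, 2, 7, 6).

Rothe diagram D(w) (34 cells), 6 SE-corners (essential conditions):

[(3, 10, 2), (4, 8, 1), (5, 7, 1), (6, 4, 1), (8, 2, 1), (10, 6, 5)]


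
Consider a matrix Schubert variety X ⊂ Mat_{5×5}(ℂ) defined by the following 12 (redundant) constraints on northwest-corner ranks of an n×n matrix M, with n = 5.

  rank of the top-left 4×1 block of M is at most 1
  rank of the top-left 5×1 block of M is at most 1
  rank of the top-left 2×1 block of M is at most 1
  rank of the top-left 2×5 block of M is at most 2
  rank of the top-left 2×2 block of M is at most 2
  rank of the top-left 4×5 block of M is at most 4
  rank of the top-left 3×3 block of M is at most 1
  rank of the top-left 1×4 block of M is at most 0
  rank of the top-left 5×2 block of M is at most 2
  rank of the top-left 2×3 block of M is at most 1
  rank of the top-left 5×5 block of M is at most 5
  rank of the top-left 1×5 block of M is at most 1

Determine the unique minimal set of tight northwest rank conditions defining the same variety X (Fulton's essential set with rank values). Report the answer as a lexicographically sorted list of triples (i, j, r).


Recovering R(i,j) via the rank-extension bound from the 12 conditions:

  row 1: 0, 0, 0, 0, 1
  row 2: 1, 1, 1, 1, 2
  row 3: 1, 1, 1, 2, 3
  row 4: 1, 2, 2, 3, 4
  row 5: 1, 2, 3, 4, 5

reading off 1-entries of Δ²R: w = (5, 1, 4, 2, 3).

|D(w)|=6, |Ess(w)|=2:

[(1, 4, 0), (3, 3, 1)]


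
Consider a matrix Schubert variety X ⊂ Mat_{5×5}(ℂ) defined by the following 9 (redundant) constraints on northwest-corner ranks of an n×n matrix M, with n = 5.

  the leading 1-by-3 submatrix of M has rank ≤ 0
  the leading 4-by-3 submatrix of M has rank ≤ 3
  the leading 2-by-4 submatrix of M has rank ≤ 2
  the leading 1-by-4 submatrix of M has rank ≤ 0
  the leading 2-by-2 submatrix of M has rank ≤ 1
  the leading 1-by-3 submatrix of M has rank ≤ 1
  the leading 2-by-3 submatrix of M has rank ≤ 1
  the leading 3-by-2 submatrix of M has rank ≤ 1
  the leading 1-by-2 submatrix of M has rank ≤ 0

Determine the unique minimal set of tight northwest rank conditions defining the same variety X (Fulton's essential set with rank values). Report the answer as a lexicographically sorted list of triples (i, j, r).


The tightest implied rank at each (i,j), from the 9 conditions:

  i=1: 0, 0, 0, 0, 1
  i=2: 1, 1, 1, 1, 2
  i=3: 1, 1, 2, 2, 3
  i=4: 1, 2, 3, 3, 4
  i=5: 1, 2, 3, 4, 5

so w = (5, 1, 3, 2, 4).

Fulton essential set (2 of the 5 Rothe cells):

[(1, 4, 0), (3, 2, 1)]


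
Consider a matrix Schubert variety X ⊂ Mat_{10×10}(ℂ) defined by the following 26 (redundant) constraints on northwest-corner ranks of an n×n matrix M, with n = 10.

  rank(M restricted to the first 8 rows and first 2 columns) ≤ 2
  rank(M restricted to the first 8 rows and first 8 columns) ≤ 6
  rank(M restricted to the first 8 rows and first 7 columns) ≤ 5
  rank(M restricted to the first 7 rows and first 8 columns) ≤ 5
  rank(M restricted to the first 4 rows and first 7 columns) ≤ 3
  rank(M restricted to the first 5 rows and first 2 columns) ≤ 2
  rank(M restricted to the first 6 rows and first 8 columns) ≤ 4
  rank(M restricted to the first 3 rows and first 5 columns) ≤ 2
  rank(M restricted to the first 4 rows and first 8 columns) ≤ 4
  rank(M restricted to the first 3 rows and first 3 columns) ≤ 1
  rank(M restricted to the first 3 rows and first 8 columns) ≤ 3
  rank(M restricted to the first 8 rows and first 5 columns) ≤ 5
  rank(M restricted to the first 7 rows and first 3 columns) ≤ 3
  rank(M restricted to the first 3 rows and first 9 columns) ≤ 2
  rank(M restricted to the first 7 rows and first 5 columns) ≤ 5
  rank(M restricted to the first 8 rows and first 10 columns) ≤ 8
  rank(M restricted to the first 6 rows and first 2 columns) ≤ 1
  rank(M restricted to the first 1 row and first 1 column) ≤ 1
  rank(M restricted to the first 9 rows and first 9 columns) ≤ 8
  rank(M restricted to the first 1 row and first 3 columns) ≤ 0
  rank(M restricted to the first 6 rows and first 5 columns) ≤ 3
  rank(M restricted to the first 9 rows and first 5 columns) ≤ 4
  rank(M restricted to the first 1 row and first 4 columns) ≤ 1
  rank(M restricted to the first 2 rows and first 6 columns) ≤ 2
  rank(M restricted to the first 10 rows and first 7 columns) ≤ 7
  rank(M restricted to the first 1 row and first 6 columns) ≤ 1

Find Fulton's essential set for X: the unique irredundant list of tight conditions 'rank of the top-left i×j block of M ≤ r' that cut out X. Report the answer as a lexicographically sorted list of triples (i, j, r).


Computing R[i][j] = min implied NW-rank bound (n=10, 26 conditions):

  0  0  0  1  1  1  1  1  1  1
  1  1  1  2  2  2  2  2  2  2
  1  1  1  2  2  2  2  2  2  3
  1  1  2  3  3  3  3  3  3  4
  1  1  2  3  3  4  4  4  4  5
  1  1  2  3  3  4  4  4  5  6
  1  2  3  4  4  5  5  5  6  7
  1  2  3  4  4  5  5  6  7  8
  1  2  3  4  4  5  6  7  8  9
  1  2  3  4  5  6  7  8  9  10

giving w = (4, 1, 10, 3, 6, 9, 2, 8, 7, 5) via Δ²R.

|D(w)|=20, |Ess(w)|=8:

[(1, 3, 0), (3, 3, 1), (3, 9, 2), (6, 2, 1), (6, 5, 3), (6, 8, 4), (8, 7, 5), (9, 5, 4)]
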